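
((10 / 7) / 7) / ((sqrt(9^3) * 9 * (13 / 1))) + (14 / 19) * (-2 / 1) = -4333958 / 2941029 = -1.47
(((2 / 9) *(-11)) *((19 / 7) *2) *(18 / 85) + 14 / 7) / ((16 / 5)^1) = -241 / 952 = -0.25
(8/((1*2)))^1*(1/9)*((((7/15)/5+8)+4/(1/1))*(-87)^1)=-105212/225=-467.61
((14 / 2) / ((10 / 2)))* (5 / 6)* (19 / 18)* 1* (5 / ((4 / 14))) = 21.55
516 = 516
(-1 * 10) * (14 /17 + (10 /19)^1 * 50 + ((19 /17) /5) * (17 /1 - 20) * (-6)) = -100656 /323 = -311.63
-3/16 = -0.19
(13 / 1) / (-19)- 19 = -374 / 19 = -19.68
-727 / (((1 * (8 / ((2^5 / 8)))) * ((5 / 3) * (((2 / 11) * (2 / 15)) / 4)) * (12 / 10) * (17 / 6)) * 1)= -359865 / 34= -10584.26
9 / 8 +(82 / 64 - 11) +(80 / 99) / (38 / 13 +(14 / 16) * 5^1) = -20397535 / 2404512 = -8.48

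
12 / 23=0.52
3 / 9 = 1 / 3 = 0.33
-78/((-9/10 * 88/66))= 65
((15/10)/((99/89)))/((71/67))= 5963/4686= 1.27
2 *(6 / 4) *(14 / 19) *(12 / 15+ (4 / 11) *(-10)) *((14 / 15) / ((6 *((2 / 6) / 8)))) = -122304 / 5225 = -23.41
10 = 10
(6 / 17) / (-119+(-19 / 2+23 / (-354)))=-531 / 193426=-0.00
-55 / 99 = -0.56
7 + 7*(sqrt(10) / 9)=7*sqrt(10) / 9 + 7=9.46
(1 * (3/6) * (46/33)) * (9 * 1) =69/11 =6.27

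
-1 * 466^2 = -217156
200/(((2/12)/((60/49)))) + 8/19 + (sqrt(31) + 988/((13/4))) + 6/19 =sqrt(31) + 1651710/931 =1779.69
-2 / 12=-1 / 6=-0.17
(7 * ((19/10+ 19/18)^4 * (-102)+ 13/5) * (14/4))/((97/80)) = -4168947690488/26517375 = -157215.70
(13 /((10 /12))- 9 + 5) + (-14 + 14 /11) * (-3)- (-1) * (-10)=39.78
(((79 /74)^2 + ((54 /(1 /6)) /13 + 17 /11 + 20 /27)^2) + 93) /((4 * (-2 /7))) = -476847157544023 /653059918368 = -730.17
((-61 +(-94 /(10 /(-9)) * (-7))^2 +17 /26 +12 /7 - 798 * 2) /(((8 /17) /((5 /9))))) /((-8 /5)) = -8999574733 /34944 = -257542.78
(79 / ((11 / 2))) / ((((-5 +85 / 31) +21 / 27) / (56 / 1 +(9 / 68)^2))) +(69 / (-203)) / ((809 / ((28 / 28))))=-19134705927171 / 35202948968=-543.55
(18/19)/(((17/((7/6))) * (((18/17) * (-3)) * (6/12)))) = -7/171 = -0.04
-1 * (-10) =10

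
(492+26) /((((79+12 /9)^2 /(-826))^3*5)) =-212812645257072 /979652970727205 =-0.22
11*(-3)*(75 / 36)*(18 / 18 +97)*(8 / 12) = -4491.67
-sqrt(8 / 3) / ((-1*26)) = sqrt(6) / 39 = 0.06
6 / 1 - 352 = -346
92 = 92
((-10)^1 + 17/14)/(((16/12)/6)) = -1107/28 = -39.54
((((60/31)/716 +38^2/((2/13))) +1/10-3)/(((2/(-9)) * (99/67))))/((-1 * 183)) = 11628260241/74467580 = 156.15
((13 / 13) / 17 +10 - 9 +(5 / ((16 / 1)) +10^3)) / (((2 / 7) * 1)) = 1906611 / 544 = 3504.80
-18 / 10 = -9 / 5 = -1.80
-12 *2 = -24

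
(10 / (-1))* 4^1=-40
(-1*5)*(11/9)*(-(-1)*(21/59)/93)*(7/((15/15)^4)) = -2695/16461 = -0.16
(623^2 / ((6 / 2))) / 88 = 388129 / 264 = 1470.19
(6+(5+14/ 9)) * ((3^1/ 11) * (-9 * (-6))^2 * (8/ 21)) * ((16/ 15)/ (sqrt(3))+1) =520704 * sqrt(3)/ 385+292896/ 77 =6146.40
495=495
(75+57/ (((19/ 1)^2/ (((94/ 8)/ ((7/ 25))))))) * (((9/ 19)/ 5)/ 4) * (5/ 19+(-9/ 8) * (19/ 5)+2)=-3.89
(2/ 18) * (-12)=-4/ 3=-1.33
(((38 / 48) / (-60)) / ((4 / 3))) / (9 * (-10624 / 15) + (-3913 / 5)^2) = -95 / 5818448256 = -0.00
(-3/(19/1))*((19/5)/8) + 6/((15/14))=5.52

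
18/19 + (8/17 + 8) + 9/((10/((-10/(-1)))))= 5949/323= 18.42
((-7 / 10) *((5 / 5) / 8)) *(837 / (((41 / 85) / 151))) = -22926.91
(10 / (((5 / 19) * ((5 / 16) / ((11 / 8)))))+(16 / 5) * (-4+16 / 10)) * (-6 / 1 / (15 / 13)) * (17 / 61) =-1762696 / 7625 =-231.17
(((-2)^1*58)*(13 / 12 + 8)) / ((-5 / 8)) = 25288 / 15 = 1685.87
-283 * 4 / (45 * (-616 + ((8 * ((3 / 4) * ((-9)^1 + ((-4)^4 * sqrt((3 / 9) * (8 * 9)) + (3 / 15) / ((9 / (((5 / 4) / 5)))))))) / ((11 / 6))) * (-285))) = 1064733164 / 7450393813170795 + 1453596672 * sqrt(6) / 165564306959351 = 0.00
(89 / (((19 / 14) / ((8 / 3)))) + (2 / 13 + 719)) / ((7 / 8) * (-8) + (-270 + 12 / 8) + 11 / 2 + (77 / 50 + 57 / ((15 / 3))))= -33123850 / 9524073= -3.48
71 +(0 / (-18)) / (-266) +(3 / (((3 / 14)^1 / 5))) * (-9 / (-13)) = 1553 / 13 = 119.46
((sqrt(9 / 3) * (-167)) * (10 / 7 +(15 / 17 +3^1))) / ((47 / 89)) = -9393416 * sqrt(3) / 5593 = -2908.97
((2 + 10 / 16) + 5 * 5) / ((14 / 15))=3315 / 112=29.60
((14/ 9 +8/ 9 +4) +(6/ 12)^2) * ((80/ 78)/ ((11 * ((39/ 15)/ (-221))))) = -204850/ 3861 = -53.06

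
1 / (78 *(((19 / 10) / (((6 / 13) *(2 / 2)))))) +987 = 3169267 / 3211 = 987.00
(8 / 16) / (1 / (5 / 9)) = 5 / 18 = 0.28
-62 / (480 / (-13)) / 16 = 403 / 3840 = 0.10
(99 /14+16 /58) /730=0.01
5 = 5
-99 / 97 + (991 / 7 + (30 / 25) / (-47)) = 22422916 / 159565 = 140.53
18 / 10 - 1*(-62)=63.80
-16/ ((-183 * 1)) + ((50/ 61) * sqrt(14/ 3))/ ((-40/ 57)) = 16/ 183 - 95 * sqrt(42)/ 244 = -2.44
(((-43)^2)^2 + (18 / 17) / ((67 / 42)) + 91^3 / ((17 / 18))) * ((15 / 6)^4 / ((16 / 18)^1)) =27015872180625 / 145792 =185304215.46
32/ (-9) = -32/ 9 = -3.56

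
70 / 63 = 10 / 9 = 1.11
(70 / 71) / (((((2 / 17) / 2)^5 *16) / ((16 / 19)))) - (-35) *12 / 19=99419810 / 1349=73698.90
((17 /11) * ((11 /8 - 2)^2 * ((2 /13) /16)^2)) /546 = 425 /4157497344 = 0.00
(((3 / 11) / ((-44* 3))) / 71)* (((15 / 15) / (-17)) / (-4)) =-0.00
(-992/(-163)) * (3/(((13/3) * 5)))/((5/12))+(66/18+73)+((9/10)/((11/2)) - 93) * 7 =-571.17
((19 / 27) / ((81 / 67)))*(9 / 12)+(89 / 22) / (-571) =0.43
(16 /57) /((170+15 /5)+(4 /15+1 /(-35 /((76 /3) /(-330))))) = 92400 /57035777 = 0.00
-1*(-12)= 12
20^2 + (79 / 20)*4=2079 / 5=415.80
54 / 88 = 0.61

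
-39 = -39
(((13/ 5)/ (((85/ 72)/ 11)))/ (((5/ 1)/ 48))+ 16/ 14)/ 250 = 1738228/ 1859375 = 0.93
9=9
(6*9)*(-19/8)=-513/4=-128.25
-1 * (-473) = 473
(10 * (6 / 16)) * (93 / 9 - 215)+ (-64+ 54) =-1555 / 2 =-777.50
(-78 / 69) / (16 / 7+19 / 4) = -728 / 4531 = -0.16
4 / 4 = 1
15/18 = 0.83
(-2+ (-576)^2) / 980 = 165887 / 490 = 338.54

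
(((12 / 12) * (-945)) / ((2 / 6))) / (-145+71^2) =-315 / 544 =-0.58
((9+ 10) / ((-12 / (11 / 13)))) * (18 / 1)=-627 / 26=-24.12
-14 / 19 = -0.74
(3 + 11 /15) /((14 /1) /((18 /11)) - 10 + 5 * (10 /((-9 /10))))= -0.07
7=7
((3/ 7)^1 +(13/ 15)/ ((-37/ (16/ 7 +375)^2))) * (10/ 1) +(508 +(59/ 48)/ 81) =-231414409897/ 7048944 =-32829.66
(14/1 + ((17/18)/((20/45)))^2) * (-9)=-10665/64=-166.64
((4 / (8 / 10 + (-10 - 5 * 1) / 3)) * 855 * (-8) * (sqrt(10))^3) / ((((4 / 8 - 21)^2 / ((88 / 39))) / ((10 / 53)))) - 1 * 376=-376 + 535040000 * sqrt(10) / 8107463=-167.31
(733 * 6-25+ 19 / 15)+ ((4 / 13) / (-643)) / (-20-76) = 4374.27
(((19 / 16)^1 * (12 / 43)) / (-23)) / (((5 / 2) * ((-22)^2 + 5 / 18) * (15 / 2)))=-342 / 215527825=-0.00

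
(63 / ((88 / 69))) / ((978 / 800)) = 72450 / 1793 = 40.41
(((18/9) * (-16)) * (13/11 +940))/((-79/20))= 6625920/869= 7624.76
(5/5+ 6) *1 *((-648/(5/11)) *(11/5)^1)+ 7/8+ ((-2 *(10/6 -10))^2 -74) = -39149257/1800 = -21749.59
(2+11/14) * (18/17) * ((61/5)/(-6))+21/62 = -104376/18445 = -5.66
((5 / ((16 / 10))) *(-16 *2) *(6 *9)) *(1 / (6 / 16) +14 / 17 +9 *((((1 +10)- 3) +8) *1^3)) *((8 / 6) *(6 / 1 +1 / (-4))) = -103803600 / 17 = -6106094.12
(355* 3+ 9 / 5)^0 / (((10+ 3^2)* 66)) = 1 / 1254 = 0.00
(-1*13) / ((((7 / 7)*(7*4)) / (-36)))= 16.71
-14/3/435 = -14/1305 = -0.01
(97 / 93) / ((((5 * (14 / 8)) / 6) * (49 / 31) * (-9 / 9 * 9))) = -776 / 15435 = -0.05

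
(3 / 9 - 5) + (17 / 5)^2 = 517 / 75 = 6.89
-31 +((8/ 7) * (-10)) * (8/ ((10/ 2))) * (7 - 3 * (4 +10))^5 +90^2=960408069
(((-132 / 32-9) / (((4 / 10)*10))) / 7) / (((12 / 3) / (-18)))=135 / 64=2.11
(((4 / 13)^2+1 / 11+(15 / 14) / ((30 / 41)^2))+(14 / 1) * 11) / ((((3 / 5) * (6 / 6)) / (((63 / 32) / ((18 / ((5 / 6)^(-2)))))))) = 243895019 / 5948800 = 41.00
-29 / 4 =-7.25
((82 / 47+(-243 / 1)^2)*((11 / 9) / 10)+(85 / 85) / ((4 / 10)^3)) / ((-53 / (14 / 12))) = -159.22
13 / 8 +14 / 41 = 645 / 328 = 1.97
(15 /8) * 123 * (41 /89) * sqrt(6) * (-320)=-3025800 * sqrt(6) /89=-83277.15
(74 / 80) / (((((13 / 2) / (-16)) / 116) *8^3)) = -1073 / 2080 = -0.52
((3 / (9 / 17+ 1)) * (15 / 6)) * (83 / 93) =7055 / 1612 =4.38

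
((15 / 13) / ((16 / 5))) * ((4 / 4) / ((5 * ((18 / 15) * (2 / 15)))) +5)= 2.25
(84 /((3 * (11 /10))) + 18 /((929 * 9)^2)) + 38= 5421623584 /85441059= 63.45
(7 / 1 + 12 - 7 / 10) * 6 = 549 / 5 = 109.80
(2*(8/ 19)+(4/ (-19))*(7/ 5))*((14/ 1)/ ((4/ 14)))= 2548/ 95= 26.82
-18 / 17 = -1.06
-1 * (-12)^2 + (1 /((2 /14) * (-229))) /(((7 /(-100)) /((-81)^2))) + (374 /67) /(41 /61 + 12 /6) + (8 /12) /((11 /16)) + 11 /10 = 2249127452147 /825299970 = 2725.22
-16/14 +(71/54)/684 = -294991/258552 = -1.14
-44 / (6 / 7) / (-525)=22 / 225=0.10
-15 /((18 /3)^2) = -5 /12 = -0.42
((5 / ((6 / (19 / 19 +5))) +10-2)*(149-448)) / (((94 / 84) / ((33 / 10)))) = -2693691 / 235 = -11462.51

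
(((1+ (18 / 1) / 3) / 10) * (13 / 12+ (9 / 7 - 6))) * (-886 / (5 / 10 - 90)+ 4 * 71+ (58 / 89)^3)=-283054748275 / 378568353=-747.70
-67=-67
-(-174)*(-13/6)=-377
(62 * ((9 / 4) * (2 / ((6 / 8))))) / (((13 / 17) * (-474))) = -1054 / 1027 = -1.03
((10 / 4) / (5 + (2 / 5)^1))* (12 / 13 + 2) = 475 / 351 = 1.35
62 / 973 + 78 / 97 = 81908 / 94381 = 0.87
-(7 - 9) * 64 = 128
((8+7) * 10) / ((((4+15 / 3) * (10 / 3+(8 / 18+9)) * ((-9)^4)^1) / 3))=10 / 16767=0.00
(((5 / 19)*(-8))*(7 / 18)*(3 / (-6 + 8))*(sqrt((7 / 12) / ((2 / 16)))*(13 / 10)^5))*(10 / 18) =-2599051*sqrt(42) / 3078000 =-5.47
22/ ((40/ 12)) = 33/ 5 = 6.60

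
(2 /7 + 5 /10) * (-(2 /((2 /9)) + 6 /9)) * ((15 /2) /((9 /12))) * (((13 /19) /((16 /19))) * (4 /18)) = -20735 /1512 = -13.71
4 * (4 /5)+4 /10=18 /5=3.60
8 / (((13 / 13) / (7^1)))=56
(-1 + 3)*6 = 12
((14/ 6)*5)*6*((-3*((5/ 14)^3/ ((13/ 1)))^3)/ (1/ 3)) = -0.00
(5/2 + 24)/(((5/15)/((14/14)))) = 159/2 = 79.50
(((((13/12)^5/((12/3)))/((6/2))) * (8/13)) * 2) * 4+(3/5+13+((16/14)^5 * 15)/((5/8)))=239181003251/3920736960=61.00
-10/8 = -5/4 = -1.25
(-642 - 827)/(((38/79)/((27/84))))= -1044459/1064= -981.63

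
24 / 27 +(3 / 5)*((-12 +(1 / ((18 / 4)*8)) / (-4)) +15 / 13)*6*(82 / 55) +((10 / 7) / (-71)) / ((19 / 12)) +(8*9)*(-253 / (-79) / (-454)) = -114683698864417 / 1981293432300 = -57.88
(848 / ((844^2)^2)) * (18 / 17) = 477 / 269568243976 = 0.00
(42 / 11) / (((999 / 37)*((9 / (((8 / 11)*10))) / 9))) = 1120 / 1089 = 1.03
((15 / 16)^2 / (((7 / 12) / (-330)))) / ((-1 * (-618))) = -37125 / 46144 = -0.80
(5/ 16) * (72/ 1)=45/ 2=22.50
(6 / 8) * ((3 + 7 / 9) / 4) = 17 / 24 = 0.71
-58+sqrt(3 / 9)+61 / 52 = -2955 / 52+sqrt(3) / 3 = -56.25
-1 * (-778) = 778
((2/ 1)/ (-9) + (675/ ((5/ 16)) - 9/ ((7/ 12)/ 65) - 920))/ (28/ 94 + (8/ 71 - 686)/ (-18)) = 49808062/ 8073443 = 6.17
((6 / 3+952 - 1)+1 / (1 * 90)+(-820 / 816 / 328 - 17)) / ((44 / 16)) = 22913477 / 67320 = 340.37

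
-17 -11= -28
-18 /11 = -1.64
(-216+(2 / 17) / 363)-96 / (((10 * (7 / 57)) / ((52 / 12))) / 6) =-485632946 / 215985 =-2248.46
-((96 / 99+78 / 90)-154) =8369 / 55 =152.16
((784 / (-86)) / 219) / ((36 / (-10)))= 980 / 84753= 0.01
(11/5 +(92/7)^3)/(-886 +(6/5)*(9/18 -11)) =-3897213/1541099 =-2.53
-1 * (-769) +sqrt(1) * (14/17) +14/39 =510631/663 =770.18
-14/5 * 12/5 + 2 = -118/25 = -4.72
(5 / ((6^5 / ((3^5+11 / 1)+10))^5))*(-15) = -4026275 / 1190155742208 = -0.00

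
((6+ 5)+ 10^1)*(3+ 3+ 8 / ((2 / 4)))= 462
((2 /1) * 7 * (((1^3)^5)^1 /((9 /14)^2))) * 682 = 1871408 /81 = 23103.80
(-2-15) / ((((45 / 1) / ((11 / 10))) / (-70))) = 1309 / 45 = 29.09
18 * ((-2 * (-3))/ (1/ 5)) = 540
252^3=16003008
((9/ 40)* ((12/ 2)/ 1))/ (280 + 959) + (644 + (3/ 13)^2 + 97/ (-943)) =847679325223/ 1316371420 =643.95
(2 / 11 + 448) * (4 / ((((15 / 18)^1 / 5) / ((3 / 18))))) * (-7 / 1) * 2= -276080 / 11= -25098.18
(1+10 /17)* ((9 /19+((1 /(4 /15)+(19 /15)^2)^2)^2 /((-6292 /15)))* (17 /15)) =-7769727220799299 /2905016400000000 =-2.67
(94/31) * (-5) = -470/31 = -15.16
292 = 292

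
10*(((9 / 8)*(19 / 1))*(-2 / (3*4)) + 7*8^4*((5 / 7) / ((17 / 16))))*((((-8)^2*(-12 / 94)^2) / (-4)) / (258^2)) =-52419110 / 69435497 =-0.75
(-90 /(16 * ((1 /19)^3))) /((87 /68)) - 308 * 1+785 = -1721379 /58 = -29678.95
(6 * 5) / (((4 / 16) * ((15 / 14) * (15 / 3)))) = 112 / 5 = 22.40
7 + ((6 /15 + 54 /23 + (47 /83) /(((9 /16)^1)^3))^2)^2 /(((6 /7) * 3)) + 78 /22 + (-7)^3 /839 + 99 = 114856604211986760188614166858595494 /194720196709209546610891313563125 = 589.85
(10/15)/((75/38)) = 76/225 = 0.34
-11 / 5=-2.20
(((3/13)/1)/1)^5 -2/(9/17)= -12621775/3341637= -3.78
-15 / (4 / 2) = -15 / 2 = -7.50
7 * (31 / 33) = 217 / 33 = 6.58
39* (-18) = -702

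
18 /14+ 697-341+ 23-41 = 2375 /7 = 339.29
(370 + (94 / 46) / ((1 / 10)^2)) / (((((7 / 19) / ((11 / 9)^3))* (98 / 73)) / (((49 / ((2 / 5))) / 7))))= 60967353425 / 1643166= 37103.59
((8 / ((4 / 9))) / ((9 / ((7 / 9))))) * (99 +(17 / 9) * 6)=4634 / 27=171.63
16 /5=3.20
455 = 455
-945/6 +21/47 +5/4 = -29291/188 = -155.80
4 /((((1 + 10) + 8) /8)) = 32 /19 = 1.68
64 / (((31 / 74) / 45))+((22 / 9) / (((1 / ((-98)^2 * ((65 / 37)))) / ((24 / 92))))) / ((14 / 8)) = 1030661440 / 79143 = 13022.77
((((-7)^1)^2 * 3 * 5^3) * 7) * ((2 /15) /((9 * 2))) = 8575 /9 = 952.78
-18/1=-18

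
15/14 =1.07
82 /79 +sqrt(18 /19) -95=-7423 /79 +3 * sqrt(38) /19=-92.99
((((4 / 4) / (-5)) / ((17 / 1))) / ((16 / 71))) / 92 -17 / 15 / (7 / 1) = -426899 / 2627520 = -0.16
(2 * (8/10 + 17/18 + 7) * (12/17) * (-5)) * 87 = -91292/17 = -5370.12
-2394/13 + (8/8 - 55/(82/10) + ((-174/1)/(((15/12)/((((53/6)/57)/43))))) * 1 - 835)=-6697582889/6531915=-1025.36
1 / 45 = 0.02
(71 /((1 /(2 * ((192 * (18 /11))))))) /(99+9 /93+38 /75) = 570499200 /1273679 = 447.91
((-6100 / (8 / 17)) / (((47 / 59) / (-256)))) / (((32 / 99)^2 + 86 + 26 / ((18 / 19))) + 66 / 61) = 117052574601600 / 3221066933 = 36339.69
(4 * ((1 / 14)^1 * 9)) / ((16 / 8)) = 1.29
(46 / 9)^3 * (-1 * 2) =-194672 / 729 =-267.04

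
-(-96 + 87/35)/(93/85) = 18547/217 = 85.47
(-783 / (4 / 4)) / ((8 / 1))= -783 / 8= -97.88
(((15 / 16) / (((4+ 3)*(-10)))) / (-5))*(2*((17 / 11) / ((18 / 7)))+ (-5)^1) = -0.01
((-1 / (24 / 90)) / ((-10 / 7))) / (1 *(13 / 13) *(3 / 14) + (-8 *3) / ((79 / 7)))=-3871 / 2820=-1.37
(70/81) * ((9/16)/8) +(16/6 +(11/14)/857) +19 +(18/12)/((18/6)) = 76808365/3455424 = 22.23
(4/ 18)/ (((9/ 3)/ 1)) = 2/ 27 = 0.07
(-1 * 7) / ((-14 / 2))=1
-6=-6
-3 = -3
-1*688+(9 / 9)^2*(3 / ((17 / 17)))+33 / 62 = -42437 / 62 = -684.47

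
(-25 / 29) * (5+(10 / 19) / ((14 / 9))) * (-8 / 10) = 14200 / 3857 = 3.68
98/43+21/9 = 595/129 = 4.61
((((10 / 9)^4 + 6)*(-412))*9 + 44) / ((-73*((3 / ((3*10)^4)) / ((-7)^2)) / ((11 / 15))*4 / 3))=2776590543.89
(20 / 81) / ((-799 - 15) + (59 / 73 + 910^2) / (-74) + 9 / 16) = -864320 / 42019915347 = -0.00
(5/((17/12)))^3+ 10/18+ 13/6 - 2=3951869/88434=44.69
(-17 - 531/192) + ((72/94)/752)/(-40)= -13971943/706880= -19.77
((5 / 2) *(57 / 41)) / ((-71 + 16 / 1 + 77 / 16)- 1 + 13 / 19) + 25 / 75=499513 / 1888419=0.26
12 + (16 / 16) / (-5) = 59 / 5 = 11.80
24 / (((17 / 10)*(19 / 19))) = 240 / 17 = 14.12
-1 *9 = -9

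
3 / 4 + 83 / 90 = 301 / 180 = 1.67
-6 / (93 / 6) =-12 / 31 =-0.39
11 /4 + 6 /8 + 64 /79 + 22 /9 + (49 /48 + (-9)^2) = 1009909 /11376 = 88.78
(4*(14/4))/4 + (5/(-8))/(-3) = 89/24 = 3.71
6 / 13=0.46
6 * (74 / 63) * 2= 296 / 21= 14.10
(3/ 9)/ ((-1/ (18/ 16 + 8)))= -73/ 24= -3.04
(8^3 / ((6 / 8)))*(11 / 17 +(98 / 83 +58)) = 57628672 / 1411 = 40842.43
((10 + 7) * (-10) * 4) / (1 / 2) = -1360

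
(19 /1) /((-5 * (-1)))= 19 /5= 3.80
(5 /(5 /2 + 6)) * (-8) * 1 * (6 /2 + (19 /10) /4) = -278 /17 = -16.35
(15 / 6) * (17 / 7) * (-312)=-13260 / 7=-1894.29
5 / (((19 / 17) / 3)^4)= 33826005 / 130321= 259.56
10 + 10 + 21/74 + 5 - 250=-16629/74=-224.72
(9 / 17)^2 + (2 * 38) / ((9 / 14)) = 118.50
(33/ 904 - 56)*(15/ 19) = -758865/ 17176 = -44.18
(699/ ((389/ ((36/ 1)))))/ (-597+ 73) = -6291/ 50959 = -0.12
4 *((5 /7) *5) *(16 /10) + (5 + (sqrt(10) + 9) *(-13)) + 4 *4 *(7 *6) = 4080 /7-13 *sqrt(10) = 541.75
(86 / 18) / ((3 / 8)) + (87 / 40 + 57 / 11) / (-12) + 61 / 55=629011 / 47520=13.24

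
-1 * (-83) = 83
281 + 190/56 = 7963/28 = 284.39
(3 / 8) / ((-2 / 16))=-3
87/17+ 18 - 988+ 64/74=-606367/629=-964.02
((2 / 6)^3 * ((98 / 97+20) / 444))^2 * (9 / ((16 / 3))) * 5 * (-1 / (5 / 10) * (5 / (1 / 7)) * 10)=-908565875 / 50081020848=-0.02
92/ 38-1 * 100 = -1854/ 19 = -97.58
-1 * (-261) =261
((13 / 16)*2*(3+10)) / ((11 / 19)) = 3211 / 88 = 36.49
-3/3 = -1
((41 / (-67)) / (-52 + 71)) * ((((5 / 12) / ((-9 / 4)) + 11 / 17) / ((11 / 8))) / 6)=-34768 / 19282131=-0.00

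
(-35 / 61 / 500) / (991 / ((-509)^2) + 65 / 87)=-157780329 / 103251540200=-0.00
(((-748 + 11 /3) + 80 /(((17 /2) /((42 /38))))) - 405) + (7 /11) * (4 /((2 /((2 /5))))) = -60672188 /53295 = -1138.42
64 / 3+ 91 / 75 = 1691 / 75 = 22.55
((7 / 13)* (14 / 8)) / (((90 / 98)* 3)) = 2401 / 7020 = 0.34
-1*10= -10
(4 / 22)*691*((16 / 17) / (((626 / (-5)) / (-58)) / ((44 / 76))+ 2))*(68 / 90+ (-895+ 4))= -25689036128 / 1397961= -18376.07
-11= -11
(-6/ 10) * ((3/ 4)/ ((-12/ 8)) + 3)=-3/ 2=-1.50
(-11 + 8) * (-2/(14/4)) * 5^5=37500/7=5357.14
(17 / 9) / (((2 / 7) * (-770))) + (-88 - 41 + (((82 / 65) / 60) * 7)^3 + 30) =-8075239129817 / 81563625000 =-99.01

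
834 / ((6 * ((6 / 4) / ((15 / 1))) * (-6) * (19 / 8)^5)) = -22773760 / 7428297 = -3.07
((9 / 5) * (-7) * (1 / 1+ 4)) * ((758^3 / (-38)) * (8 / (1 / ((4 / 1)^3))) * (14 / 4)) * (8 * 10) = 1966736433070080 / 19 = 103512443845793.68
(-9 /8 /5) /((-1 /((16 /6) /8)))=3 /40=0.08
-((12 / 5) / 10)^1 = -6 / 25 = -0.24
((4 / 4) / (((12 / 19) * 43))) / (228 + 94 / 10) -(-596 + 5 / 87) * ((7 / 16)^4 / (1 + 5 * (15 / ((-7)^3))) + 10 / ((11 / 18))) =2796735885352274937 / 285972704264192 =9779.73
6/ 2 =3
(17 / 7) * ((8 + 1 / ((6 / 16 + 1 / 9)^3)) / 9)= 12176216 / 2701125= 4.51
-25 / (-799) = 25 / 799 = 0.03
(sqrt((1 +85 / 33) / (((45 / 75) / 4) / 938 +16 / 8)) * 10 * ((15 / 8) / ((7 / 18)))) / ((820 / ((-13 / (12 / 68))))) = -3315 * sqrt(171319323945) / 236920222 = -5.79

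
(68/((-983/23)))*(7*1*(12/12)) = -10948/983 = -11.14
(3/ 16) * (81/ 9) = 27/ 16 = 1.69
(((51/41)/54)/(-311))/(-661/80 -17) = 680/231927939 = 0.00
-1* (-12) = 12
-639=-639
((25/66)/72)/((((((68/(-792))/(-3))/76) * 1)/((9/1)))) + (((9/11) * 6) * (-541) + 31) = -934657/374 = -2499.08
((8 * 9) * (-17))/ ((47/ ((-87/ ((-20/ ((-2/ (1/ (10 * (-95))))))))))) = -10116360/ 47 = -215241.70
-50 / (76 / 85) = -2125 / 38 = -55.92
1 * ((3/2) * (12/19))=18/19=0.95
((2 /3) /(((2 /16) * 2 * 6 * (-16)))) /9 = -1 /324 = -0.00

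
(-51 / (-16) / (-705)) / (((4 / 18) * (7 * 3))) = -51 / 52640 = -0.00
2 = 2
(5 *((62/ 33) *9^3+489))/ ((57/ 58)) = 1976350/ 209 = 9456.22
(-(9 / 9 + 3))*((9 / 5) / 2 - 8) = 142 / 5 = 28.40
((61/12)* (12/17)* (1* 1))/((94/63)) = 3843/1598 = 2.40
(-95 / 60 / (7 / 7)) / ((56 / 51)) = -323 / 224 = -1.44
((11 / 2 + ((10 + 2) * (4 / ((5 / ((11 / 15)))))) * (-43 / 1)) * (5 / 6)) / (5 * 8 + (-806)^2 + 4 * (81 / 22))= -163471 / 428795880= -0.00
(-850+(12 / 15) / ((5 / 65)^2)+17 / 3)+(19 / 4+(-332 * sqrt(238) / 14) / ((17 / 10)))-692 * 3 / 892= -9455789 / 13380-1660 * sqrt(238) / 119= -921.91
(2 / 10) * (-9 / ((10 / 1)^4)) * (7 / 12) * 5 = -0.00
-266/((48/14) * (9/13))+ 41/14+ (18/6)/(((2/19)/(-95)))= -2129377/756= -2816.64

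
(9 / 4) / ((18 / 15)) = 15 / 8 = 1.88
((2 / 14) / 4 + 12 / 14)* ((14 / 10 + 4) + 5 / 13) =5.16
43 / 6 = 7.17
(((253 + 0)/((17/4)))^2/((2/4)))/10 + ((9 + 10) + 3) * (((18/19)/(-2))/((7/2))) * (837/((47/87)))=-3904.32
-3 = -3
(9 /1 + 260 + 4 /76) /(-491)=-5112 /9329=-0.55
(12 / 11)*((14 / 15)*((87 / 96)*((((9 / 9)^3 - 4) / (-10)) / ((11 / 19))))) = 11571 / 24200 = 0.48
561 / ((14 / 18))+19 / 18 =722.34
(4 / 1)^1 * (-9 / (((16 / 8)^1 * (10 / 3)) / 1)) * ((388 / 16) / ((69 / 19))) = -16587 / 460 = -36.06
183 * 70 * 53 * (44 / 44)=678930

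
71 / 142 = 1 / 2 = 0.50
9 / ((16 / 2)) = 9 / 8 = 1.12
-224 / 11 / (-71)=224 / 781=0.29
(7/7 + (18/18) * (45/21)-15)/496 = -83/3472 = -0.02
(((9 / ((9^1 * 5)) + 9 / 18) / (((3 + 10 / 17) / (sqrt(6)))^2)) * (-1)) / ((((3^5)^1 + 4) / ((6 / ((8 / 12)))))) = -54621 / 4595435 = -0.01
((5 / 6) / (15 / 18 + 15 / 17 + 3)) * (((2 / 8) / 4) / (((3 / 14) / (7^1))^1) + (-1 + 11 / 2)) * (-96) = -53380 / 481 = -110.98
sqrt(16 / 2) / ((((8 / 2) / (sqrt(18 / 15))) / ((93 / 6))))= 12.01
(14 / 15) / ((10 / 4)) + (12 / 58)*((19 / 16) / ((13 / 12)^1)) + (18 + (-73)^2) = 302406787 / 56550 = 5347.60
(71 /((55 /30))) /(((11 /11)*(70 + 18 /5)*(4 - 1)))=355 /2024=0.18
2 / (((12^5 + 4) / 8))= 4 / 62209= 0.00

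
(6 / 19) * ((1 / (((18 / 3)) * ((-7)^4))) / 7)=1 / 319333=0.00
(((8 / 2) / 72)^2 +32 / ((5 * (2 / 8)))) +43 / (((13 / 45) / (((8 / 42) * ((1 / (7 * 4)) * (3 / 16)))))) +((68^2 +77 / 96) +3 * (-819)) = 18109267597 / 8255520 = 2193.60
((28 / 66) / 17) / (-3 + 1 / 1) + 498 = 279371 / 561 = 497.99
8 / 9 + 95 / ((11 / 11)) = 863 / 9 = 95.89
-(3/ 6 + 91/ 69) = -1.82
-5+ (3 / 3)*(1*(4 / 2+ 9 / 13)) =-30 / 13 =-2.31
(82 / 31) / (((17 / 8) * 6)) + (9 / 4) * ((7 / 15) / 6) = 24187 / 63240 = 0.38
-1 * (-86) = 86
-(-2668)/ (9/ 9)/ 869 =2668/ 869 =3.07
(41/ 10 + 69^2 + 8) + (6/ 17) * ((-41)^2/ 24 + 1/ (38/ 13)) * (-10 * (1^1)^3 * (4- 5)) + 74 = 8229254/ 1615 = 5095.51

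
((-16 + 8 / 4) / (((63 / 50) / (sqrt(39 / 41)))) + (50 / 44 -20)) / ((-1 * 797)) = 100 * sqrt(1599) / 294093 + 415 / 17534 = 0.04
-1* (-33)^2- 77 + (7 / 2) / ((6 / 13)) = -13901 / 12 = -1158.42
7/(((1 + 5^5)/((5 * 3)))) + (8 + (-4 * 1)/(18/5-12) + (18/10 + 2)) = 1346813/109410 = 12.31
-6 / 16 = -3 / 8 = -0.38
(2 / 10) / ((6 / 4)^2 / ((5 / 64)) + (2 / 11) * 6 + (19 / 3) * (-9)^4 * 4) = 11 / 9143304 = 0.00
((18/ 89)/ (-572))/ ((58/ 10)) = -45/ 738166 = -0.00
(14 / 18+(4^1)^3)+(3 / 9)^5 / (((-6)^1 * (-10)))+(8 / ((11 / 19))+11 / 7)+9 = 100104737 / 1122660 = 89.17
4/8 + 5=11/2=5.50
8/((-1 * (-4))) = 2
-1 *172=-172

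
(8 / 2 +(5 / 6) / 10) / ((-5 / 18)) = -147 / 10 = -14.70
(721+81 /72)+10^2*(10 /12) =19331 /24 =805.46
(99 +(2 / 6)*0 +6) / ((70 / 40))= 60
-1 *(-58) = 58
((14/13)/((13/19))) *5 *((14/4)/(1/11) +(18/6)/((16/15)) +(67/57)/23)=325.52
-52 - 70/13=-746/13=-57.38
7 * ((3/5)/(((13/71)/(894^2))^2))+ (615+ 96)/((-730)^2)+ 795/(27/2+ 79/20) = 2515285054042894733449011/31430974900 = 80025677283172.49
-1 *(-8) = 8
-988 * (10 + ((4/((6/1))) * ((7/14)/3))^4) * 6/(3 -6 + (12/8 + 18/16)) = 1037178688/6561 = 158082.41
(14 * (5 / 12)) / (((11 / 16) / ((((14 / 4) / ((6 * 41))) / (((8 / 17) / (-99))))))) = -4165 / 164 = -25.40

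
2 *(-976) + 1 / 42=-81983 / 42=-1951.98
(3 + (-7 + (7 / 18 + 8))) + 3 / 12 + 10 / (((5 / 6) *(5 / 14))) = 6883 / 180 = 38.24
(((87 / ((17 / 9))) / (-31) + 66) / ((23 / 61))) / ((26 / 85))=10369695 / 18538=559.38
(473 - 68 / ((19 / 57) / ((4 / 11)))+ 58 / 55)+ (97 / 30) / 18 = 2376311 / 5940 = 400.05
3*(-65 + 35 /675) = -8768 /45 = -194.84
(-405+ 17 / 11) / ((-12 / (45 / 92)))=33285 / 2024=16.45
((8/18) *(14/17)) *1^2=56/153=0.37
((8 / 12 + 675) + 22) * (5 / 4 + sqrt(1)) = 6279 / 4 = 1569.75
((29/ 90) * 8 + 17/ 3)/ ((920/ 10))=371/ 4140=0.09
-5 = -5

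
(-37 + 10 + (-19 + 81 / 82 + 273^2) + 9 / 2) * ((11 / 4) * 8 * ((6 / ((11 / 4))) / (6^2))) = 12216112 / 123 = 99317.98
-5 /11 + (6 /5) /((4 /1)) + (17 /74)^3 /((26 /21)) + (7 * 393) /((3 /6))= 3188161820651 /579470320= 5501.86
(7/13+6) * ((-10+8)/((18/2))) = -170/117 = -1.45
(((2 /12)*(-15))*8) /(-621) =20 /621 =0.03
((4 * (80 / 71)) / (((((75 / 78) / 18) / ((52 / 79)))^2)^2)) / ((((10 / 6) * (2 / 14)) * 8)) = 58925878854340313088 / 1080256152734375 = 54548.06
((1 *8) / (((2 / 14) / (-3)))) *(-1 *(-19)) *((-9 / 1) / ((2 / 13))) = 186732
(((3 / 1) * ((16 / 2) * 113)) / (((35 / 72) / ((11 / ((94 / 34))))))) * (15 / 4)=27385776 / 329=83239.44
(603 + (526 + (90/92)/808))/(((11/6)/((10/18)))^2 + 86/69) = 3147203775/33831364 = 93.03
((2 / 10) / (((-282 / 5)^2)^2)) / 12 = 125 / 75888798912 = 0.00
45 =45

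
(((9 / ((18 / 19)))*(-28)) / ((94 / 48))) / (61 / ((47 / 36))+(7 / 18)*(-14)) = -3024 / 919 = -3.29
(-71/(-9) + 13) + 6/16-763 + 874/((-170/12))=-4916993/6120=-803.43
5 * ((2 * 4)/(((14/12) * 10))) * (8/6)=32/7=4.57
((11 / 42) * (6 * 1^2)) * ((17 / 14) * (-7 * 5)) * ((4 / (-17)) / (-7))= -110 / 49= -2.24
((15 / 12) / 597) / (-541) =-5 / 1291908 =-0.00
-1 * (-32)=32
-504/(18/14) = -392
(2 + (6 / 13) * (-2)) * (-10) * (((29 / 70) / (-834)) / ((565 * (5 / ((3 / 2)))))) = 29 / 10209550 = 0.00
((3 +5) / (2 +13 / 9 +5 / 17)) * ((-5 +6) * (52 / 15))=408 / 55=7.42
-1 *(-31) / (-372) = -1 / 12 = -0.08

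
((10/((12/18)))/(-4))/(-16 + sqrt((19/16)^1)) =5* sqrt(19)/1359 + 320/1359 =0.25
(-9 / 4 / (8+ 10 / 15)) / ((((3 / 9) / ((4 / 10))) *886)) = -81 / 230360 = -0.00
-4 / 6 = -2 / 3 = -0.67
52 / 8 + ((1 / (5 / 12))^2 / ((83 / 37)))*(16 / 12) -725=-2967567 / 4150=-715.08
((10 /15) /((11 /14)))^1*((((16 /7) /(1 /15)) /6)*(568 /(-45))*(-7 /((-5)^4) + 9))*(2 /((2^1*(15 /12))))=-408451072 /928125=-440.08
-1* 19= -19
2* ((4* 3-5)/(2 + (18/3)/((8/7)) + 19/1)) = 8/15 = 0.53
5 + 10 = 15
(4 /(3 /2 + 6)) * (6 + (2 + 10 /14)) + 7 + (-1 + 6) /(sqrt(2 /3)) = 5 * sqrt(6) /2 + 1223 /105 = 17.77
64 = 64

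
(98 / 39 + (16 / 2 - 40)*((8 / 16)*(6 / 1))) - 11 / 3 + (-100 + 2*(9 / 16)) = -20387 / 104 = -196.03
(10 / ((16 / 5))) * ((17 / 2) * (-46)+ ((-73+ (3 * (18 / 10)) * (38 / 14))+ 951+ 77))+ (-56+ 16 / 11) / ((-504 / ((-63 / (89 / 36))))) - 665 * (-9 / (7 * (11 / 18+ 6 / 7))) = 4843765599 / 2028488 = 2387.87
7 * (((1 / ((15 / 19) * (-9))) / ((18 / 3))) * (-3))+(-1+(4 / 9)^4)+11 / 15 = 17383 / 65610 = 0.26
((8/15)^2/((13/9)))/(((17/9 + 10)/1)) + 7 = 244001/34775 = 7.02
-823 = -823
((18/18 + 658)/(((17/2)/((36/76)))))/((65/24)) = 284688/20995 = 13.56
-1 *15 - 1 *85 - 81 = -181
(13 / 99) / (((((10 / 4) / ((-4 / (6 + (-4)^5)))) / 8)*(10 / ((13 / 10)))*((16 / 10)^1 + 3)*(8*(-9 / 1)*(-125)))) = 169 / 32596678125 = 0.00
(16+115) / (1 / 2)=262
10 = 10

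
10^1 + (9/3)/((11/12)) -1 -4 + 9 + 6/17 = 3296/187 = 17.63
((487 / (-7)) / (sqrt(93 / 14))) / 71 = -0.38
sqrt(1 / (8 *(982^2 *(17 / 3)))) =sqrt(102) / 66776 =0.00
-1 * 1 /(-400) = 1 /400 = 0.00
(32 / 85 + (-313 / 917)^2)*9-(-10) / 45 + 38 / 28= 7740149911 / 1286560170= 6.02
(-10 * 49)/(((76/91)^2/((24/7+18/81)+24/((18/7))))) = -118542515/12996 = -9121.46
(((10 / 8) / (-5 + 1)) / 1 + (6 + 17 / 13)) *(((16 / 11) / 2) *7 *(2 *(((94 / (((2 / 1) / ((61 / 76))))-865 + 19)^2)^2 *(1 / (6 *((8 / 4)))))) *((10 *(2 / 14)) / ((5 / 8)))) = 6906142268047710755285 / 1192697792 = 5790353863627.94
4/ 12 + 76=229/ 3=76.33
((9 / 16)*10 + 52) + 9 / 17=7909 / 136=58.15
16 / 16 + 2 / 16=9 / 8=1.12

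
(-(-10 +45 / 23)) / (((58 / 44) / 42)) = 170940 / 667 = 256.28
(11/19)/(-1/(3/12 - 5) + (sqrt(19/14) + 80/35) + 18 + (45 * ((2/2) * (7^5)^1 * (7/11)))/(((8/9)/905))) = 38861261908048888/32891751712716601745669633 - 5664736 * sqrt(266)/32891751712716601745669633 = 0.00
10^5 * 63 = 6300000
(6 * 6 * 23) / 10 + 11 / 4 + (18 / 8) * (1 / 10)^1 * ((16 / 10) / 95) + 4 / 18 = 7333849 / 85500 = 85.78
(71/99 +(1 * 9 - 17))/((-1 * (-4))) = -721/396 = -1.82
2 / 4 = 1 / 2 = 0.50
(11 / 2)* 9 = 99 / 2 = 49.50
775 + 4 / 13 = 10079 / 13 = 775.31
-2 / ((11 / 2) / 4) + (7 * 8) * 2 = 1216 / 11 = 110.55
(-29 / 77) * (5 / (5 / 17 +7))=-2465 / 9548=-0.26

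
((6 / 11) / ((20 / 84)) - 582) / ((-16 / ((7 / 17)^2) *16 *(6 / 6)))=0.38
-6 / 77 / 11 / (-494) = 3 / 209209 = 0.00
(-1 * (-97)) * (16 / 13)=1552 / 13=119.38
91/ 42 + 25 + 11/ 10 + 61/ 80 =6967/ 240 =29.03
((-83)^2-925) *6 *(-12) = -429408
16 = 16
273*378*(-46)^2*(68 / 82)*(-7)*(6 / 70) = -22272567408 / 205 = -108646670.28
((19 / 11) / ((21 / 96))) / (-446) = -304 / 17171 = -0.02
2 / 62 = 1 / 31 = 0.03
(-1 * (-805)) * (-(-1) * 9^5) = 47534445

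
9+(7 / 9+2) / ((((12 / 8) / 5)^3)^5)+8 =193588126.38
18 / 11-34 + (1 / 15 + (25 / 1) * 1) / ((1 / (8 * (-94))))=-3115612 / 165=-18882.50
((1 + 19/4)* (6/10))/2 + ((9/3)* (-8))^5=-318504891/40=-7962622.28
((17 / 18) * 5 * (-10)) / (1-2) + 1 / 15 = 47.29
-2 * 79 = -158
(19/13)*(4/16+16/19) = 83/52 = 1.60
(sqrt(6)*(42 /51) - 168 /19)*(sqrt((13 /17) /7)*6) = -144*sqrt(1547) /323 + 12*sqrt(9282) /289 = -13.53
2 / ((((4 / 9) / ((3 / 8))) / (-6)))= -81 / 8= -10.12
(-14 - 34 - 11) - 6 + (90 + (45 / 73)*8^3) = 24865 / 73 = 340.62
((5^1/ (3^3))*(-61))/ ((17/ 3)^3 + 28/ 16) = -1220/ 19841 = -0.06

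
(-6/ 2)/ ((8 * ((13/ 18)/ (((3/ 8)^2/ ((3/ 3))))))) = -243/ 3328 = -0.07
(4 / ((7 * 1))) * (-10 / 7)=-40 / 49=-0.82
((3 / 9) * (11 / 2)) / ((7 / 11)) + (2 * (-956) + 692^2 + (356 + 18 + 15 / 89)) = 1784255987 / 3738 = 477329.05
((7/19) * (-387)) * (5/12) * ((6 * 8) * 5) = -270900/19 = -14257.89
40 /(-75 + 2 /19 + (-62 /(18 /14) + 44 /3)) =-1368 /3709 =-0.37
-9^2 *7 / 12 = -189 / 4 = -47.25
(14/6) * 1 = 7/3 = 2.33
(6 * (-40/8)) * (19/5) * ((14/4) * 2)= -798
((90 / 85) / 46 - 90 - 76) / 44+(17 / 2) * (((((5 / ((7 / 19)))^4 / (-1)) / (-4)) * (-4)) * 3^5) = -2894336875006447 / 41306804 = -70069252.39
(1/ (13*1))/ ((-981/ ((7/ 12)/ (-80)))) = 7/ 12242880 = 0.00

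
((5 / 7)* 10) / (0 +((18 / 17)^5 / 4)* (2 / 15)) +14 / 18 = 178339429 / 1102248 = 161.80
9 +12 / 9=31 / 3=10.33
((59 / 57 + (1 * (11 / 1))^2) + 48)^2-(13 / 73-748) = 7034611231 / 237177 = 29659.75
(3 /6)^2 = 1 /4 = 0.25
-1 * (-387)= 387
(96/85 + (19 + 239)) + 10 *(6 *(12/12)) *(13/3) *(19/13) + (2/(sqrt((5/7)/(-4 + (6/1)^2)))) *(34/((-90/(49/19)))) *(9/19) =54326/85-6664 *sqrt(70)/9025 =632.95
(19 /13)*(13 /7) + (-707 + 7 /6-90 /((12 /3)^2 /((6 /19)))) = -1125013 /1596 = -704.90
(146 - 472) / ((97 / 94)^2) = -2880536 / 9409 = -306.15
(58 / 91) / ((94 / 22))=0.15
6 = 6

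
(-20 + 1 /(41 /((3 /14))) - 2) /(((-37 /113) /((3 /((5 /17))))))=685.17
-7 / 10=-0.70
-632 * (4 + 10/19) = -54352/19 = -2860.63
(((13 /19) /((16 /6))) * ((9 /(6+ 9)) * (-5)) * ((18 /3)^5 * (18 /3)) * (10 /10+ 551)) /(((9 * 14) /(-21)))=62775648 /19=3303981.47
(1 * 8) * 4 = 32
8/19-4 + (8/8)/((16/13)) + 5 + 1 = 983/304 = 3.23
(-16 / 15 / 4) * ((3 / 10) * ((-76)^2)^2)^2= -26712834898919.42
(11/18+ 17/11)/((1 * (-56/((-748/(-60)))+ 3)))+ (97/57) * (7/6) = 25760/47709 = 0.54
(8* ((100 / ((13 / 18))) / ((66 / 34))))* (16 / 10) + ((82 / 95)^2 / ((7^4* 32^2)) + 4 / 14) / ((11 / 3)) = 913.08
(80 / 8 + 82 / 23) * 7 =2184 / 23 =94.96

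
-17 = -17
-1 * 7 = -7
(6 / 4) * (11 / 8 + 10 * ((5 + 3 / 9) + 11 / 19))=27587 / 304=90.75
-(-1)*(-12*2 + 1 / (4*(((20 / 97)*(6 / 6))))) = -1823 / 80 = -22.79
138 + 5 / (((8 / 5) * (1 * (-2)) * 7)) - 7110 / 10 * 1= -64201 / 112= -573.22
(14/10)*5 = 7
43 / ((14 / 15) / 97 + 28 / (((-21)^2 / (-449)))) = -1313865 / 870766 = -1.51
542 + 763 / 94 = 51711 / 94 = 550.12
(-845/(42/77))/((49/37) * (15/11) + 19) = -3783065/50808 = -74.46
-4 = -4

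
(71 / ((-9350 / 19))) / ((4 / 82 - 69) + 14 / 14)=55309 / 26049100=0.00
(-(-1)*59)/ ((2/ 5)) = 295/ 2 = 147.50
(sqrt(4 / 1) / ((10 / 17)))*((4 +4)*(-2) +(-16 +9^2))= 833 / 5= 166.60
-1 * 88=-88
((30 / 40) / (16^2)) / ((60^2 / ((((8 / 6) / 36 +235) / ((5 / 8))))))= 3173 / 10368000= 0.00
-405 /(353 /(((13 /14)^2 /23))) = -68445 /1591324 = -0.04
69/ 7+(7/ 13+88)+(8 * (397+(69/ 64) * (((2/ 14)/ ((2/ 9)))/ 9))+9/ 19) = 90613027/ 27664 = 3275.49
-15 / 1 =-15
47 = 47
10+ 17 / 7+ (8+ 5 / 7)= 148 / 7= 21.14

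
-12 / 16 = -3 / 4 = -0.75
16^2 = 256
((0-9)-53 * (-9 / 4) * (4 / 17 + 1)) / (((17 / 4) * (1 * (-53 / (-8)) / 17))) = 75240 / 901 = 83.51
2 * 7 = 14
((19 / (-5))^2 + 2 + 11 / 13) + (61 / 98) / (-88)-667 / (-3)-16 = 223.61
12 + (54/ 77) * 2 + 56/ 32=4667/ 308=15.15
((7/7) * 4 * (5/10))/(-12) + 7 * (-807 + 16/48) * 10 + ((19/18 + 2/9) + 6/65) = -33032296/585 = -56465.46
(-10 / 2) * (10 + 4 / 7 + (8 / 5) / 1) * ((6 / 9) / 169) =-284 / 1183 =-0.24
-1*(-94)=94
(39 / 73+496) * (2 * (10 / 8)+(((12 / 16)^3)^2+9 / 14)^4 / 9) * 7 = 62476871539736313551455 / 7047851941858115584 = 8864.67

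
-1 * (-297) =297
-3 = -3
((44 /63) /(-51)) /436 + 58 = 20312575 /350217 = 58.00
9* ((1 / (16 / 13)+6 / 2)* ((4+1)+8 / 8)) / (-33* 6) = -183 / 176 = -1.04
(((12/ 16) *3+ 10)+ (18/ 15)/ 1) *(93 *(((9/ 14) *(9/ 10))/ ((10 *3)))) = 675459/ 28000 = 24.12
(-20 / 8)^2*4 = 25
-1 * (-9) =9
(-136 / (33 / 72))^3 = -34773663744 / 1331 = -26125968.25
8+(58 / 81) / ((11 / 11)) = 706 / 81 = 8.72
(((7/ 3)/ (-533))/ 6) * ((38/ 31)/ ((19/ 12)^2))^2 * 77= -0.01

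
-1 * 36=-36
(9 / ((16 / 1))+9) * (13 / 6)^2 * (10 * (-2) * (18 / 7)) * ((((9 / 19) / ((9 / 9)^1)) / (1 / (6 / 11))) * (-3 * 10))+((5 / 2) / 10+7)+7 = 104804241 / 5852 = 17909.13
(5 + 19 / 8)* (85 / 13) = 5015 / 104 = 48.22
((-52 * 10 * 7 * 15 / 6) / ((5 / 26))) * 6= -283920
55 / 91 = 0.60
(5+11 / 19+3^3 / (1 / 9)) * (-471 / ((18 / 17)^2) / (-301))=214296679 / 617652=346.95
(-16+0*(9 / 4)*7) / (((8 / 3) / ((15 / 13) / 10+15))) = -1179 / 13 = -90.69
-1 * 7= -7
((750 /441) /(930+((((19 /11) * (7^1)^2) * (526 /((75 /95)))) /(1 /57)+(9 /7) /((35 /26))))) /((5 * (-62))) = -1375 /805837407294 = -0.00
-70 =-70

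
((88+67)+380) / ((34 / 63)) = 991.32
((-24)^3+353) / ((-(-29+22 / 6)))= -2127 / 4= -531.75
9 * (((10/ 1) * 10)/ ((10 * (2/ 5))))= 225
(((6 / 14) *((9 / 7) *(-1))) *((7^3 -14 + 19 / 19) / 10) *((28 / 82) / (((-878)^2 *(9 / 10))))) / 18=-55 / 110621854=-0.00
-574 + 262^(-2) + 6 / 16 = -78751827 / 137288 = -573.62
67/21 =3.19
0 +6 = 6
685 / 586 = 1.17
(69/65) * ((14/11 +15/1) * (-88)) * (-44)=4347552/65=66885.42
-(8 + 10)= -18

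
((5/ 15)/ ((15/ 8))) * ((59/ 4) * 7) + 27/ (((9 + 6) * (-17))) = 13961/ 765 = 18.25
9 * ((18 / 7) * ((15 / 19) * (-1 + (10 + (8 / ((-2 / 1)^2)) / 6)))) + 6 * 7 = 212.53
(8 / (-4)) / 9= -2 / 9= -0.22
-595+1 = -594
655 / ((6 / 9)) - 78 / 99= 64793 / 66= 981.71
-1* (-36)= 36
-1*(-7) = 7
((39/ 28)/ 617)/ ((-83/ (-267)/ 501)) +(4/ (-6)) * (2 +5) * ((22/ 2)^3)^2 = -8267281.03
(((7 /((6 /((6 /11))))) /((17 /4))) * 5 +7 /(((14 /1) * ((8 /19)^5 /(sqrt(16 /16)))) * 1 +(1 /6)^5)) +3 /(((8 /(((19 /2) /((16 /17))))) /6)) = 5230578485357227 /85445096798336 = 61.22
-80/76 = -20/19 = -1.05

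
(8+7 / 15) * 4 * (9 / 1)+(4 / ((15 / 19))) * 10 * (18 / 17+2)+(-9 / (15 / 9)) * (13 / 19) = 441947 / 969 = 456.09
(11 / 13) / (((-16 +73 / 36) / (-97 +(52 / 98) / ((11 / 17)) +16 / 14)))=1844100 / 320411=5.76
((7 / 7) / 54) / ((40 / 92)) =23 / 540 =0.04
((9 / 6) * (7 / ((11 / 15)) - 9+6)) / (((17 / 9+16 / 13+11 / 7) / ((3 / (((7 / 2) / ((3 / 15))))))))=37908 / 105655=0.36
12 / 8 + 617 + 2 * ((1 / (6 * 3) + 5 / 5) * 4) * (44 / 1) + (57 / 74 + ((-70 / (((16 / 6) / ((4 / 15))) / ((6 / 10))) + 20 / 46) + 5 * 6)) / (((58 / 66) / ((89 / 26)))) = 63249226699 / 57748860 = 1095.25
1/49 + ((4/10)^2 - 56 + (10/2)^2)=-30.82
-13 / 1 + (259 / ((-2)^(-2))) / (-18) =-635 / 9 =-70.56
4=4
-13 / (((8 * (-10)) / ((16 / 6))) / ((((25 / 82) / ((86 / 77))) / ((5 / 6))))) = 1001 / 7052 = 0.14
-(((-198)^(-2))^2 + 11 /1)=-16906489777 /1536953616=-11.00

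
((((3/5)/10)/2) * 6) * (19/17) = 171/850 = 0.20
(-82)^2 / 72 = 1681 / 18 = 93.39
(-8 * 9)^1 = -72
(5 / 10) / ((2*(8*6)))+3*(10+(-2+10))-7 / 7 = 10177 / 192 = 53.01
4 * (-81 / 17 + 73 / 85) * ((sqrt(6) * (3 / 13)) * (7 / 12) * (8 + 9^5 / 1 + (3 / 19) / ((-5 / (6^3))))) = -13037098508 * sqrt(6) / 104975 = -304208.04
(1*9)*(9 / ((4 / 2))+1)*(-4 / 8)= -99 / 4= -24.75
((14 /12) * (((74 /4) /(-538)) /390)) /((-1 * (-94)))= -259 /236676960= -0.00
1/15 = 0.07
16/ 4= 4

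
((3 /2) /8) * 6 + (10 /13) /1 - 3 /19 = 3431 /1976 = 1.74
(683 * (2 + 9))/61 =7513/61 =123.16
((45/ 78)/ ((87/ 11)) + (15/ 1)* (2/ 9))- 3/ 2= 2156/ 1131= 1.91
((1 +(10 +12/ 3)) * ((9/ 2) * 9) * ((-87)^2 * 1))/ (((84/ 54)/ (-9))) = -744903135/ 28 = -26603683.39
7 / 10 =0.70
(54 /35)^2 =2916 /1225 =2.38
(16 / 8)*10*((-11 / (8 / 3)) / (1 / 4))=-330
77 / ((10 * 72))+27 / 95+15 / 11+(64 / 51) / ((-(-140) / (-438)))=-38880997 / 17907120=-2.17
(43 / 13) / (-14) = -0.24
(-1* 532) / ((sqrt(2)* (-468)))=133* sqrt(2) / 234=0.80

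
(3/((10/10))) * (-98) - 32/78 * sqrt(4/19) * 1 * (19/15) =-294 - 32 * sqrt(19)/585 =-294.24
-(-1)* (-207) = -207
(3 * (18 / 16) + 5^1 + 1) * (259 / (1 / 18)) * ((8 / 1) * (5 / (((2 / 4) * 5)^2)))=279720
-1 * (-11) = 11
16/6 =8/3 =2.67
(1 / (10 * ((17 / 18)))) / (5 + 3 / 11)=0.02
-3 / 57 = -1 / 19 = -0.05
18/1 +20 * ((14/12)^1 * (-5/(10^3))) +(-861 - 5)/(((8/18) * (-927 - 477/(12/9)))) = 664643/34260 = 19.40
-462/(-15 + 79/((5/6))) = -110/19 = -5.79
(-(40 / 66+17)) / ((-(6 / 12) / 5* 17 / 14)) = 81340 / 561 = 144.99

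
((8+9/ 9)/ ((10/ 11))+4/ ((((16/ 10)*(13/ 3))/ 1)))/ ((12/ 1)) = 227/ 260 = 0.87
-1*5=-5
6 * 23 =138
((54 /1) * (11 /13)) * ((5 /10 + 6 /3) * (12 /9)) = 1980 /13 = 152.31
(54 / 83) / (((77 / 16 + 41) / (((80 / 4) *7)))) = 1.99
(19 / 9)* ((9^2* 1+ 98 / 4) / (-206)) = -4009 / 3708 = -1.08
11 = 11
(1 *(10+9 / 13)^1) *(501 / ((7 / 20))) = 15305.27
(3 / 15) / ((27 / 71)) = 71 / 135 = 0.53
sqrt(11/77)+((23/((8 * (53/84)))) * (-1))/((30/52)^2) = -54418/3975+sqrt(7)/7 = -13.31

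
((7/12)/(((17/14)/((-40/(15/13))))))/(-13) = 196/153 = 1.28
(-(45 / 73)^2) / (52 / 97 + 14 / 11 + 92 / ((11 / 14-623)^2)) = -163955305386675 / 780541697766746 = -0.21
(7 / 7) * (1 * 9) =9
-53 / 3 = -17.67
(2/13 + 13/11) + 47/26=899/286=3.14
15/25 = 3/5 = 0.60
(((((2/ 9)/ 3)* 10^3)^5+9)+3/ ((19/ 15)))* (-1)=-608000003099363912/ 272629233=-2230135031.41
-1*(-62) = 62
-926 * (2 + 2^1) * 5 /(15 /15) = -18520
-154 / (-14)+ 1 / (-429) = 4718 / 429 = 11.00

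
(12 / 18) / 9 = 2 / 27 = 0.07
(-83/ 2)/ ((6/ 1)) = -83/ 12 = -6.92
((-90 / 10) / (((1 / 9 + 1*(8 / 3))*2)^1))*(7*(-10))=567 / 5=113.40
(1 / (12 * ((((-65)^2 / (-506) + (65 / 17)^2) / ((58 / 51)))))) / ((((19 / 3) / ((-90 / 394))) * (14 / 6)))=-1122561 / 4804346365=-0.00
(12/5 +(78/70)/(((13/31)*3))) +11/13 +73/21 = 2077/273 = 7.61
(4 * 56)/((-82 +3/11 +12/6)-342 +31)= -0.57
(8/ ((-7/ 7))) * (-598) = 4784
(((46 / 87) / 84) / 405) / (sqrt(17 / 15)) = 23*sqrt(255) / 25157790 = 0.00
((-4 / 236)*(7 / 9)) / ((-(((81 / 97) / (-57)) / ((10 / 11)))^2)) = 2377654300 / 46838979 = 50.76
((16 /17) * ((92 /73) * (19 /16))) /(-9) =-1748 /11169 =-0.16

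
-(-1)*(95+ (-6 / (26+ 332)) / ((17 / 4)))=289073 / 3043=95.00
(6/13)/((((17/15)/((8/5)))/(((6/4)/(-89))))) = -216/19669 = -0.01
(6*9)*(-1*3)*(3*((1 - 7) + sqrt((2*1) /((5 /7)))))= 2916 - 486*sqrt(70) /5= 2102.77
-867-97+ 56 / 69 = -963.19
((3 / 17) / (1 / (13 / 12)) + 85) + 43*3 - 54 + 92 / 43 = 474655 / 2924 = 162.33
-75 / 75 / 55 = -1 / 55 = -0.02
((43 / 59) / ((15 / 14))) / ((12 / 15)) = 301 / 354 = 0.85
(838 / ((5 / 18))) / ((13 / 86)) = 1297224 / 65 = 19957.29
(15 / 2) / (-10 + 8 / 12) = -45 / 56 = -0.80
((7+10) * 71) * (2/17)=142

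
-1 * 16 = -16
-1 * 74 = -74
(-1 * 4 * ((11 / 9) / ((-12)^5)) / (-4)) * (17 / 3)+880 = 5912248133 / 6718464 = 880.00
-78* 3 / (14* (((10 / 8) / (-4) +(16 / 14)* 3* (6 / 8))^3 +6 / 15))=-117411840 / 83781241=-1.40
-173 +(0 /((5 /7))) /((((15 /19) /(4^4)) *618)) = -173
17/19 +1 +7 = 169/19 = 8.89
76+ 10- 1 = 85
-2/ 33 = -0.06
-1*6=-6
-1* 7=-7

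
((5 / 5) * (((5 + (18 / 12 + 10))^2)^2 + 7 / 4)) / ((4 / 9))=10673541 / 64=166774.08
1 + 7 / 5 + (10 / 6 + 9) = 13.07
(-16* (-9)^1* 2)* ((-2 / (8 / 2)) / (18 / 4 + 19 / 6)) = -432 / 23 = -18.78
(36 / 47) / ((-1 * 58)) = -18 / 1363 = -0.01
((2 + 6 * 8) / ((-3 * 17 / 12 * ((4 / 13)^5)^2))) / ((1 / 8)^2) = -3446462296225 / 34816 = -98990759.89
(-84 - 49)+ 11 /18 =-2383 /18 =-132.39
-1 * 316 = -316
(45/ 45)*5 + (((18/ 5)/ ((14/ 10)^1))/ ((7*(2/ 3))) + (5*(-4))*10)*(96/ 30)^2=-2495763/ 1225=-2037.36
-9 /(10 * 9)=-1 /10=-0.10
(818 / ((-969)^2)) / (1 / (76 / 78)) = 1636 / 1927341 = 0.00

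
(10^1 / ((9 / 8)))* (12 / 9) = 320 / 27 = 11.85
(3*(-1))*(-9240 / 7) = 3960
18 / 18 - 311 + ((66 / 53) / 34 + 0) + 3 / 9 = -836930 / 2703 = -309.63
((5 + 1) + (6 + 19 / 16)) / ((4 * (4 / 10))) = 1055 / 128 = 8.24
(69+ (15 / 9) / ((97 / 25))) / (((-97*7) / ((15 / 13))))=-101020 / 856219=-0.12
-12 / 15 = -4 / 5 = -0.80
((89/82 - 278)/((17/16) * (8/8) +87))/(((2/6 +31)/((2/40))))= -68121/13575715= -0.01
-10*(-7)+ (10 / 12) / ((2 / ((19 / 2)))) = 73.96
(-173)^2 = 29929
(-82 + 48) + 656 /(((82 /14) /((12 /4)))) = 302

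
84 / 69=28 / 23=1.22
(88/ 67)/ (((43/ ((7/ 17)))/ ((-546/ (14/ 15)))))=-360360/ 48977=-7.36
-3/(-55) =3/55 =0.05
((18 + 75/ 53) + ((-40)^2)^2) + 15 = 2560034.42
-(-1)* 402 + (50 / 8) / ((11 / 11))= 1633 / 4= 408.25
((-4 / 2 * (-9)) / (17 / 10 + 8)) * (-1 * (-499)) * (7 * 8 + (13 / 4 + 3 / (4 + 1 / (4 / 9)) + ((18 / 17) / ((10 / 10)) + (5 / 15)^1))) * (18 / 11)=8399687958 / 90695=92614.68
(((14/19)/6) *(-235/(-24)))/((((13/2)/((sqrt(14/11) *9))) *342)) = 1645 *sqrt(154)/3716856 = 0.01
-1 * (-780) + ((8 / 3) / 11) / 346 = 4453024 / 5709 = 780.00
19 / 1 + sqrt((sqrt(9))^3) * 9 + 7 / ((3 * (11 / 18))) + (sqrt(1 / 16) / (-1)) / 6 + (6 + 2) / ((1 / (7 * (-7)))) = -97475 / 264 + 27 * sqrt(3) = -322.46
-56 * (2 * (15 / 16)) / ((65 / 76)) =-1596 / 13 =-122.77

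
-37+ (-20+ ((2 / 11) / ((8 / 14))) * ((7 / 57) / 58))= -4145675 / 72732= -57.00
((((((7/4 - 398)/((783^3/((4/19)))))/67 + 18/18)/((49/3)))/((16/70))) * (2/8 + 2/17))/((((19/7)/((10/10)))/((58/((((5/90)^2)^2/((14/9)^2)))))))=14971998435667000/28009924659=534524.77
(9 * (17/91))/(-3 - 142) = -153/13195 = -0.01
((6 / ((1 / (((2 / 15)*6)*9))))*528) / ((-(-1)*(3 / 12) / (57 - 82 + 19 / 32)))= -11133936 / 5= -2226787.20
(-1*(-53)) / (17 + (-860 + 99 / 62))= -3286 / 52167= -0.06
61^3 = 226981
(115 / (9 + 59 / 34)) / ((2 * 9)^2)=391 / 11826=0.03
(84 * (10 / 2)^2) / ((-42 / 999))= -49950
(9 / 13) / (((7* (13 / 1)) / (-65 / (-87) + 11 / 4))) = 3651 / 137228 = 0.03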